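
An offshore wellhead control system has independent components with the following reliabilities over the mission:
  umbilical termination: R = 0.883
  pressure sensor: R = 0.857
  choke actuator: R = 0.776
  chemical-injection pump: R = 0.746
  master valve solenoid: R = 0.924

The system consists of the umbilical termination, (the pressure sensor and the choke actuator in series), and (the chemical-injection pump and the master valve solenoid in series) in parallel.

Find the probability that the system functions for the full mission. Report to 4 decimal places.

0.9878

Series (pressure sensor and choke actuator): 0.857000 × 0.776000 = 0.665032
Series (chemical-injection pump and master valve solenoid): 0.746000 × 0.924000 = 0.689304
Parallel (umbilical termination, [0.665032], and [0.689304]): 1 − (1 − 0.883000)(1 − 0.665032)(1 − 0.689304) = 0.9878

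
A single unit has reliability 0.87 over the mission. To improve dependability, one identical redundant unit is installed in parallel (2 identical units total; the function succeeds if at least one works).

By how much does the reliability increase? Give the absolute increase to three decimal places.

0.113

R_before = 0.87
R_after = 1 − (1 − 0.87)^2 = 0.983
ΔR = 0.983 − 0.87 = 0.113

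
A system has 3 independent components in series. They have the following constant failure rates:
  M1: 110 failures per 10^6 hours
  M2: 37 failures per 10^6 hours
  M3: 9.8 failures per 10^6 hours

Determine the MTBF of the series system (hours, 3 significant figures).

Series of exponential components: λ_sys = Σ λ_i
λ_sys = 0.00011 + 0.000037 + 0.0000098 = 1.5680e-04 /h
MTBF = 1 / λ_sys = 6380 h

6380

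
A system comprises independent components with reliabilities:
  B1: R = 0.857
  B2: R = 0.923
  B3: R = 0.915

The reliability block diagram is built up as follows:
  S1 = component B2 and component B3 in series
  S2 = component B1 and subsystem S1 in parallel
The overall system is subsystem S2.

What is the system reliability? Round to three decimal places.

0.978

Series (B2 and B3): 0.92300 × 0.91500 = 0.84455
Parallel (B1 and [0.84455]): 1 − (1 − 0.85700)(1 − 0.84455) = 0.978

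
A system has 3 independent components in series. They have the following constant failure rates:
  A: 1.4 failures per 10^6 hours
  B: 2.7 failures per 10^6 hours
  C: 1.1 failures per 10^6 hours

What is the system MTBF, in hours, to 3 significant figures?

Series of exponential components: λ_sys = Σ λ_i
λ_sys = 0.0000014 + 0.0000027 + 0.0000011 = 5.2000e-06 /h
MTBF = 1 / λ_sys = 192000 h

192000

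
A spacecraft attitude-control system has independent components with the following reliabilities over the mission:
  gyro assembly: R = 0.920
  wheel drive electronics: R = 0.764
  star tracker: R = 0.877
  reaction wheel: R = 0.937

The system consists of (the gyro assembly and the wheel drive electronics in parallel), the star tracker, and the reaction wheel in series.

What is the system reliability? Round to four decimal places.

0.8062

Parallel (gyro assembly and wheel drive electronics): 1 − (1 − 0.920000)(1 − 0.764000) = 0.981120
Series ([0.981120], star tracker, and reaction wheel): 0.981120 × 0.877000 × 0.937000 = 0.8062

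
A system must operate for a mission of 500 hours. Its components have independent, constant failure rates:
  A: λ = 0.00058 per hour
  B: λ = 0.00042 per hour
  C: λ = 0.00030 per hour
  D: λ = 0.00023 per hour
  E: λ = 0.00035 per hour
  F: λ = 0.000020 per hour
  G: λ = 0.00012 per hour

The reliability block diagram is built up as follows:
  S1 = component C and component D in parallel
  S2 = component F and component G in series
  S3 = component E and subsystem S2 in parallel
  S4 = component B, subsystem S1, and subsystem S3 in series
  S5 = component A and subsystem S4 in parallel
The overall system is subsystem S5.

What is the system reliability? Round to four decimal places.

R(A) = exp(−0.00058 × 500) = 0.748264
R(B) = exp(−0.00042 × 500) = 0.810584
R(C) = exp(−0.00030 × 500) = 0.860708
R(D) = exp(−0.00023 × 500) = 0.891366
R(E) = exp(−0.00035 × 500) = 0.839457
R(F) = exp(−0.000020 × 500) = 0.990050
R(G) = exp(−0.00012 × 500) = 0.941765
Parallel (C and D): 1 − (1 − 0.860708)(1 − 0.891366) = 0.984868
Series (F and G): 0.990050 × 0.941765 = 0.932394
Parallel (E and [0.932394]): 1 − (1 − 0.839457)(1 − 0.932394) = 0.989146
Series (B, [0.984868], and [0.989146]): 0.810584 × 0.984868 × 0.989146 = 0.789653
Parallel (A and [0.789653]): 1 − (1 − 0.748264)(1 − 0.789653) = 0.9470

0.9470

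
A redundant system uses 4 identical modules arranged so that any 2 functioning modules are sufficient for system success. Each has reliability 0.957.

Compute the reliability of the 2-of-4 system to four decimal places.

R = Σ_{i=2}^{4} C(4,i) p^i (1−p)^{4−i} with p = 0.957
C(4,2)·0.957^2·0.043^2 = 0.010160
C(4,3)·0.957^3·0.043^1 = 0.150752
C(4,4)·0.957^4·0.043^0 = 0.838779
Sum = 0.9997

0.9997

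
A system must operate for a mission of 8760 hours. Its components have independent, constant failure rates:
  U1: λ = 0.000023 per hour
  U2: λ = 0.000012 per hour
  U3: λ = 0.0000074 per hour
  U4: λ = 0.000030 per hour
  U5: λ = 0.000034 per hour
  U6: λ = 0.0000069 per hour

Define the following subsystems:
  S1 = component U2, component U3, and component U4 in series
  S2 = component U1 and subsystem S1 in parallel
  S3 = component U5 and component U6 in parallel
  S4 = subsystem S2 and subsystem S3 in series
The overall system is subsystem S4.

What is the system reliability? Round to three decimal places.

0.922

R(U1) = exp(−0.000023 × 8760) = 0.81752
R(U2) = exp(−0.000012 × 8760) = 0.90022
R(U3) = exp(−0.0000074 × 8760) = 0.93723
R(U4) = exp(−0.000030 × 8760) = 0.76890
R(U5) = exp(−0.000034 × 8760) = 0.74242
R(U6) = exp(−0.0000069 × 8760) = 0.94135
Series (U2, U3, and U4): 0.90022 × 0.93723 × 0.76890 = 0.64873
Parallel (U1 and [0.64873]): 1 − (1 − 0.81752)(1 − 0.64873) = 0.93590
Parallel (U5 and U6): 1 − (1 − 0.74242)(1 − 0.94135) = 0.98489
Series ([0.93590] and [0.98489]): 0.93590 × 0.98489 = 0.922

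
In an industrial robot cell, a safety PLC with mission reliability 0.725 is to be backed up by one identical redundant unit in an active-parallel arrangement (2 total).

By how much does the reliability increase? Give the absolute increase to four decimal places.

R_before = 0.725
R_after = 1 − (1 − 0.725)^2 = 0.9244
ΔR = 0.9244 − 0.725 = 0.1994

0.1994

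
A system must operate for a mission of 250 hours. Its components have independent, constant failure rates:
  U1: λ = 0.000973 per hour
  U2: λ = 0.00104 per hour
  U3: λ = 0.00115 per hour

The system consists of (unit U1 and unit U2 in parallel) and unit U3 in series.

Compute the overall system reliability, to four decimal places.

0.7131

R(U1) = exp(−0.000973 × 250) = 0.784075
R(U2) = exp(−0.00104 × 250) = 0.771052
R(U3) = exp(−0.00115 × 250) = 0.750137
Parallel (U1 and U2): 1 − (1 − 0.784075)(1 − 0.771052) = 0.950564
Series ([0.950564] and U3): 0.950564 × 0.750137 = 0.7131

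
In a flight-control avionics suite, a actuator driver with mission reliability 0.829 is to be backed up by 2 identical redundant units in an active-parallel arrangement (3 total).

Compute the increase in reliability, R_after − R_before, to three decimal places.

0.166

R_before = 0.829
R_after = 1 − (1 − 0.829)^3 = 0.995
ΔR = 0.995 − 0.829 = 0.166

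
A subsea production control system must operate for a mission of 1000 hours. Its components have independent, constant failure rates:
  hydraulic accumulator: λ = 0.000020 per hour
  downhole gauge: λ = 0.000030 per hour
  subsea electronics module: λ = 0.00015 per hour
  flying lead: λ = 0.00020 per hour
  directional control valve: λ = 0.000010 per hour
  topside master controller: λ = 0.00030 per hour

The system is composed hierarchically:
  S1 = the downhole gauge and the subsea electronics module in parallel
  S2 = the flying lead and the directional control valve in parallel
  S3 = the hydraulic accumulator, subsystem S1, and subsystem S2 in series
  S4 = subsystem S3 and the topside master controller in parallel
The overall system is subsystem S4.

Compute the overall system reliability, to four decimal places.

R(hydraulic accumulator) = exp(−0.000020 × 1000) = 0.980199
R(downhole gauge) = exp(−0.000030 × 1000) = 0.970446
R(subsea electronics module) = exp(−0.00015 × 1000) = 0.860708
R(flying lead) = exp(−0.00020 × 1000) = 0.818731
R(directional control valve) = exp(−0.000010 × 1000) = 0.990050
R(topside master controller) = exp(−0.00030 × 1000) = 0.740818
Parallel (downhole gauge and subsea electronics module): 1 − (1 − 0.970446)(1 − 0.860708) = 0.995883
Parallel (flying lead and directional control valve): 1 − (1 − 0.818731)(1 − 0.990050) = 0.998196
Series (hydraulic accumulator, [0.995883], and [0.998196]): 0.980199 × 0.995883 × 0.998196 = 0.974403
Parallel ([0.974403] and topside master controller): 1 − (1 − 0.974403)(1 − 0.740818) = 0.9934

0.9934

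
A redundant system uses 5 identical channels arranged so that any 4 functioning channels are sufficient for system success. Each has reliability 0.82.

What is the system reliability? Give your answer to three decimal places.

R = Σ_{i=4}^{5} C(5,i) p^i (1−p)^{5−i} with p = 0.82
C(5,4)·0.82^4·0.18^1 = 0.40691
C(5,5)·0.82^5·0.18^0 = 0.37074
Sum = 0.778

0.778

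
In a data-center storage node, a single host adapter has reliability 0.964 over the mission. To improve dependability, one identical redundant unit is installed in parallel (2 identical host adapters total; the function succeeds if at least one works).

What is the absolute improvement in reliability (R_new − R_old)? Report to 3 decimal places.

0.035

R_before = 0.964
R_after = 1 − (1 − 0.964)^2 = 0.999
ΔR = 0.999 − 0.964 = 0.035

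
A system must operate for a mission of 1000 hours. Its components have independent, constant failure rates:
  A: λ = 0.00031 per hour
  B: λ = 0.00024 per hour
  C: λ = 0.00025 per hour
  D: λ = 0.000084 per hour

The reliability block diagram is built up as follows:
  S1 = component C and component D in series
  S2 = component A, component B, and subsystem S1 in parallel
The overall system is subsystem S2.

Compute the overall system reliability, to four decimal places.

R(A) = exp(−0.00031 × 1000) = 0.733447
R(B) = exp(−0.00024 × 1000) = 0.786628
R(C) = exp(−0.00025 × 1000) = 0.778801
R(D) = exp(−0.000084 × 1000) = 0.919431
Series (C and D): 0.778801 × 0.919431 = 0.716054
Parallel (A, B, and [0.716054]): 1 − (1 − 0.733447)(1 − 0.786628)(1 − 0.716054) = 0.9839

0.9839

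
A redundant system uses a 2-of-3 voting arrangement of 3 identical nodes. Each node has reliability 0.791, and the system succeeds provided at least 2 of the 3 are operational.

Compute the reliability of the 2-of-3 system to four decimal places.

0.8872

R = Σ_{i=2}^{3} C(3,i) p^i (1−p)^{3−i} with p = 0.791
C(3,2)·0.791^2·0.209^1 = 0.392302
C(3,3)·0.791^3·0.209^0 = 0.494914
Sum = 0.8872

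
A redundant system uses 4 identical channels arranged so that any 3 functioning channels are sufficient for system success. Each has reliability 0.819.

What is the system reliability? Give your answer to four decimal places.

0.8477

R = Σ_{i=3}^{4} C(4,i) p^i (1−p)^{4−i} with p = 0.819
C(4,3)·0.819^3·0.181^1 = 0.397732
C(4,4)·0.819^4·0.181^0 = 0.449920
Sum = 0.8477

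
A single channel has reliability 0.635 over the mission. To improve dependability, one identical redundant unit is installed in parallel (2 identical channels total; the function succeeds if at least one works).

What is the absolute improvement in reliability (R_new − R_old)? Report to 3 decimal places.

0.232

R_before = 0.635
R_after = 1 − (1 − 0.635)^2 = 0.867
ΔR = 0.867 − 0.635 = 0.232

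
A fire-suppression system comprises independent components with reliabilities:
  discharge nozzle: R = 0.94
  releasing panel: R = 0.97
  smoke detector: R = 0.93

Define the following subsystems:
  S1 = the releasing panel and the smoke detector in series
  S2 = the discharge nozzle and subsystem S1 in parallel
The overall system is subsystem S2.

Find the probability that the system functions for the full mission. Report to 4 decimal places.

0.9941

Series (releasing panel and smoke detector): 0.970000 × 0.930000 = 0.902100
Parallel (discharge nozzle and [0.902100]): 1 − (1 − 0.940000)(1 − 0.902100) = 0.9941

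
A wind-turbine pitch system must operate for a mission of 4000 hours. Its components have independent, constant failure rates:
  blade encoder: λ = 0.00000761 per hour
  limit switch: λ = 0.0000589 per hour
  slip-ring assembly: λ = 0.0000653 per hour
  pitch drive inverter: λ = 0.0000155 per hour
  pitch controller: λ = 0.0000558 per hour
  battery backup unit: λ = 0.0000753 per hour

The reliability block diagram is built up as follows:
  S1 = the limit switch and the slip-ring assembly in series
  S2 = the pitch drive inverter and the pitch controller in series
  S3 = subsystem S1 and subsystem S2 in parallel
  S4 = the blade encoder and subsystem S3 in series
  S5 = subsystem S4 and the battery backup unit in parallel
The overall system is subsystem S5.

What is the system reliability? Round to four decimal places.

R(blade encoder) = exp(−0.00000761 × 4000) = 0.970019
R(limit switch) = exp(−0.0000589 × 4000) = 0.790097
R(slip-ring assembly) = exp(−0.0000653 × 4000) = 0.770127
R(pitch drive inverter) = exp(−0.0000155 × 4000) = 0.939883
R(pitch controller) = exp(−0.0000558 × 4000) = 0.799955
R(battery backup unit) = exp(−0.0000753 × 4000) = 0.739930
Series (limit switch and slip-ring assembly): 0.790097 × 0.770127 = 0.608475
Series (pitch drive inverter and pitch controller): 0.939883 × 0.799955 = 0.751864
Parallel ([0.608475] and [0.751864]): 1 − (1 − 0.608475)(1 − 0.751864) = 0.902849
Series (blade encoder and [0.902849]): 0.970019 × 0.902849 = 0.875781
Parallel ([0.875781] and battery backup unit): 1 − (1 − 0.875781)(1 − 0.739930) = 0.9677

0.9677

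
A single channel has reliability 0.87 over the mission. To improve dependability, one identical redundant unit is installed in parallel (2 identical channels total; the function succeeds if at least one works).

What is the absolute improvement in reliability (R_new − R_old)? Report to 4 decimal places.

R_before = 0.87
R_after = 1 − (1 − 0.87)^2 = 0.9831
ΔR = 0.9831 − 0.87 = 0.1131

0.1131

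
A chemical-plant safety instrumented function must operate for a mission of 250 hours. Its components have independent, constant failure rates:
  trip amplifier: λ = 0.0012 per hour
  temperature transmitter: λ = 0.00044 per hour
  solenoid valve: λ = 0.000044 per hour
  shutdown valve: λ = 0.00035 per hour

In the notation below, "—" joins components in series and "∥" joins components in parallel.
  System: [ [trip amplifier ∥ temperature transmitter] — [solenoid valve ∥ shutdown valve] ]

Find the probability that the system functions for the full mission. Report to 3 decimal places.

R(trip amplifier) = exp(−0.0012 × 250) = 0.74082
R(temperature transmitter) = exp(−0.00044 × 250) = 0.89583
R(solenoid valve) = exp(−0.000044 × 250) = 0.98906
R(shutdown valve) = exp(−0.00035 × 250) = 0.91622
Parallel (trip amplifier and temperature transmitter): 1 − (1 − 0.74082)(1 − 0.89583) = 0.97300
Parallel (solenoid valve and shutdown valve): 1 − (1 − 0.98906)(1 − 0.91622) = 0.99908
Series ([0.97300] and [0.99908]): 0.97300 × 0.99908 = 0.972

0.972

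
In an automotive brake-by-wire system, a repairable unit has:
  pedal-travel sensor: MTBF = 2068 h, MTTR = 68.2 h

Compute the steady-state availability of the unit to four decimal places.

A(pedal-travel sensor) = MTBF/(MTBF+MTTR) = 2068/(2068+68.2) = 0.9681

0.9681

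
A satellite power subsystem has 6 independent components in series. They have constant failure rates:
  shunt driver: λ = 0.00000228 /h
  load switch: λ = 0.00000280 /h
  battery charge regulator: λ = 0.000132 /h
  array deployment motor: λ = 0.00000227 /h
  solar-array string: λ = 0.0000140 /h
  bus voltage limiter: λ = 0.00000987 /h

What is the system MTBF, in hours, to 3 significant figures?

Series of exponential components: λ_sys = Σ λ_i
λ_sys = 0.00000228 + 0.00000280 + 0.000132 + 0.00000227 + 0.0000140 + 0.00000987 = 1.6322e-04 /h
MTBF = 1 / λ_sys = 6130 h

6130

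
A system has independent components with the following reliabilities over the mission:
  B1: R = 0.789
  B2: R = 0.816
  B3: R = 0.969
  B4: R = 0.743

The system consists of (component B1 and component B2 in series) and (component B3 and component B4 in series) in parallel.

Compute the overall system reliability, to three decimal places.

0.900

Series (B1 and B2): 0.78900 × 0.81600 = 0.64382
Series (B3 and B4): 0.96900 × 0.74300 = 0.71997
Parallel ([0.64382] and [0.71997]): 1 − (1 − 0.64382)(1 − 0.71997) = 0.900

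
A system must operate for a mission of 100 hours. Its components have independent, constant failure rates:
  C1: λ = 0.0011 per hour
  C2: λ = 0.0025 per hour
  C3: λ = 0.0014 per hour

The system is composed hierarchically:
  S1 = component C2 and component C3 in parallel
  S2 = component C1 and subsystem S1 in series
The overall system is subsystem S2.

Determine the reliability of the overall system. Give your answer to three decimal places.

R(C1) = exp(−0.0011 × 100) = 0.89583
R(C2) = exp(−0.0025 × 100) = 0.77880
R(C3) = exp(−0.0014 × 100) = 0.86936
Parallel (C2 and C3): 1 − (1 − 0.77880)(1 − 0.86936) = 0.97110
Series (C1 and [0.97110]): 0.89583 × 0.97110 = 0.870

0.870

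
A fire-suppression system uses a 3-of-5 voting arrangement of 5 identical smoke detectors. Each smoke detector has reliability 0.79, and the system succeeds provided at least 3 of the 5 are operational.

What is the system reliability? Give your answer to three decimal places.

R = Σ_{i=3}^{5} C(5,i) p^i (1−p)^{5−i} with p = 0.79
C(5,3)·0.79^3·0.21^2 = 0.21743
C(5,4)·0.79^4·0.21^1 = 0.40898
C(5,5)·0.79^5·0.21^0 = 0.30771
Sum = 0.934

0.934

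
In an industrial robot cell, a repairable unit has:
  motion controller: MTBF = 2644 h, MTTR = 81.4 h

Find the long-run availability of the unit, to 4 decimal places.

0.9701

A(motion controller) = MTBF/(MTBF+MTTR) = 2644/(2644+81.4) = 0.9701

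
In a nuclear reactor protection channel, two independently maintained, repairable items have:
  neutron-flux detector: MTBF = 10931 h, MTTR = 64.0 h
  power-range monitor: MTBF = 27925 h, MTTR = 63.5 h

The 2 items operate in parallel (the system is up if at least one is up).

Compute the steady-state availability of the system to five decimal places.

A(neutron-flux detector) = MTBF/(MTBF+MTTR) = 10931/(10931+64.0) = 0.994179
A(power-range monitor) = MTBF/(MTBF+MTTR) = 27925/(27925+63.5) = 0.997731
Parallel availability: 1 − (1 − 0.994179)(1 − 0.997731) = 0.99999

0.99999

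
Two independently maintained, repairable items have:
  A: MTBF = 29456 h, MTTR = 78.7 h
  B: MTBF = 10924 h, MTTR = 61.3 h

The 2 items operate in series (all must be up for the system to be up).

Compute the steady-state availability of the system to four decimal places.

0.9918

A(A) = MTBF/(MTBF+MTTR) = 29456/(29456+78.7) = 0.997335
A(B) = MTBF/(MTBF+MTTR) = 10924/(10924+61.3) = 0.994420
Series availability: 0.997335 × 0.994420 = 0.9918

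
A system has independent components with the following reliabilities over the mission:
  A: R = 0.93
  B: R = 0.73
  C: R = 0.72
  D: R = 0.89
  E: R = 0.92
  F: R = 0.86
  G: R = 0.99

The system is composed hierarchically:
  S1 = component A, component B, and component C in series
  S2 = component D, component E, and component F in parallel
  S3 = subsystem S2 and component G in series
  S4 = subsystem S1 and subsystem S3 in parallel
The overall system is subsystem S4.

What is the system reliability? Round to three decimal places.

Series (A, B, and C): 0.93000 × 0.73000 × 0.72000 = 0.48881
Parallel (D, E, and F): 1 − (1 − 0.89000)(1 − 0.92000)(1 − 0.86000) = 0.99877
Series ([0.99877] and G): 0.99877 × 0.99000 = 0.98878
Parallel ([0.48881] and [0.98878]): 1 − (1 − 0.48881)(1 − 0.98878) = 0.994

0.994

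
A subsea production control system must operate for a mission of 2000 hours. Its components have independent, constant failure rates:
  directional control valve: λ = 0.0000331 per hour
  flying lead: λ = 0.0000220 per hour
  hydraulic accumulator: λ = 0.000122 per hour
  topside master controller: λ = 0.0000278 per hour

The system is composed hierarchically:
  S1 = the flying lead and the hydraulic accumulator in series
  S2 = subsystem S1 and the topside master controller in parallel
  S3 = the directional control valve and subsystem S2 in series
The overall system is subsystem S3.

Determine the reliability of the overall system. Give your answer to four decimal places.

0.9233

R(directional control valve) = exp(−0.0000331 × 2000) = 0.935944
R(flying lead) = exp(−0.0000220 × 2000) = 0.956954
R(hydraulic accumulator) = exp(−0.000122 × 2000) = 0.783488
R(topside master controller) = exp(−0.0000278 × 2000) = 0.945917
Series (flying lead and hydraulic accumulator): 0.956954 × 0.783488 = 0.749762
Parallel ([0.749762] and topside master controller): 1 − (1 − 0.749762)(1 − 0.945917) = 0.986466
Series (directional control valve and [0.986466]): 0.935944 × 0.986466 = 0.9233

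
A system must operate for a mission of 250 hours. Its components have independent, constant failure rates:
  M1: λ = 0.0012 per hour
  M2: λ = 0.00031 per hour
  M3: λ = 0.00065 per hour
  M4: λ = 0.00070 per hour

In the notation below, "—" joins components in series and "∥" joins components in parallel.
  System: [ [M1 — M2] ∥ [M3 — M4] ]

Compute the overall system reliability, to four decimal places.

R(M1) = exp(−0.0012 × 250) = 0.740818
R(M2) = exp(−0.00031 × 250) = 0.925427
R(M3) = exp(−0.00065 × 250) = 0.850016
R(M4) = exp(−0.00070 × 250) = 0.839457
Series (M1 and M2): 0.740818 × 0.925427 = 0.685573
Series (M3 and M4): 0.850016 × 0.839457 = 0.713552
Parallel ([0.685573] and [0.713552]): 1 − (1 − 0.685573)(1 − 0.713552) = 0.9099

0.9099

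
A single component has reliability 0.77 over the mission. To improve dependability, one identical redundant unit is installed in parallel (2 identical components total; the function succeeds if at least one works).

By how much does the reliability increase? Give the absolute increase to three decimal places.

R_before = 0.77
R_after = 1 − (1 − 0.77)^2 = 0.947
ΔR = 0.947 − 0.77 = 0.177

0.177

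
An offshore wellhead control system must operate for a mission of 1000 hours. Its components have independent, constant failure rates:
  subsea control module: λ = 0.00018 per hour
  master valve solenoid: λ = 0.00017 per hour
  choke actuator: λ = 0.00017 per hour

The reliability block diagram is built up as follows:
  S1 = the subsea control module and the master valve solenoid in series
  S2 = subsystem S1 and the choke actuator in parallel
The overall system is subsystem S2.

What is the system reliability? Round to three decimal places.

R(subsea control module) = exp(−0.00018 × 1000) = 0.83527
R(master valve solenoid) = exp(−0.00017 × 1000) = 0.84366
R(choke actuator) = exp(−0.00017 × 1000) = 0.84366
Series (subsea control module and master valve solenoid): 0.83527 × 0.84366 = 0.70468
Parallel ([0.70468] and choke actuator): 1 − (1 − 0.70468)(1 − 0.84366) = 0.954

0.954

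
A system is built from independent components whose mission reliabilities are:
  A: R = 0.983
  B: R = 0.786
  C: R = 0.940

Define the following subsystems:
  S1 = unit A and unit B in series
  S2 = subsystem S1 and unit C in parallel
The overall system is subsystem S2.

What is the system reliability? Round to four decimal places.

0.9864

Series (A and B): 0.983000 × 0.786000 = 0.772638
Parallel ([0.772638] and C): 1 − (1 − 0.772638)(1 − 0.940000) = 0.9864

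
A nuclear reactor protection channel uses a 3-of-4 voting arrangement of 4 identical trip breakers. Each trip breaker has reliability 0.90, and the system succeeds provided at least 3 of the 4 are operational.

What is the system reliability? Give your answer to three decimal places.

0.948

R = Σ_{i=3}^{4} C(4,i) p^i (1−p)^{4−i} with p = 0.90
C(4,3)·0.90^3·0.10^1 = 0.29160
C(4,4)·0.90^4·0.10^0 = 0.65610
Sum = 0.948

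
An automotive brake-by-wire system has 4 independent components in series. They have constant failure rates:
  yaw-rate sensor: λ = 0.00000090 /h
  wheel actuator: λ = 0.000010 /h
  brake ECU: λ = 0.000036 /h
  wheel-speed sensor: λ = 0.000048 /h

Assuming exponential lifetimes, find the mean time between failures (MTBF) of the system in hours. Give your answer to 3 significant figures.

Series of exponential components: λ_sys = Σ λ_i
λ_sys = 0.00000090 + 0.000010 + 0.000036 + 0.000048 = 9.4900e-05 /h
MTBF = 1 / λ_sys = 10500 h

10500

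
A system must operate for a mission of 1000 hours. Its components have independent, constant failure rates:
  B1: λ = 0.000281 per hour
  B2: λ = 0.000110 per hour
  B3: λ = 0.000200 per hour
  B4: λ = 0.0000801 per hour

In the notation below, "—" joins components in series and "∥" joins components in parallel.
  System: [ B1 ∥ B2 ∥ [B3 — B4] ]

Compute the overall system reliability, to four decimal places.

0.9938

R(B1) = exp(−0.000281 × 1000) = 0.755028
R(B2) = exp(−0.000110 × 1000) = 0.895834
R(B3) = exp(−0.000200 × 1000) = 0.818731
R(B4) = exp(−0.0000801 × 1000) = 0.923024
Series (B3 and B4): 0.818731 × 0.923024 = 0.755708
Parallel (B1, B2, and [0.755708]): 1 − (1 − 0.755028)(1 − 0.895834)(1 − 0.755708) = 0.9938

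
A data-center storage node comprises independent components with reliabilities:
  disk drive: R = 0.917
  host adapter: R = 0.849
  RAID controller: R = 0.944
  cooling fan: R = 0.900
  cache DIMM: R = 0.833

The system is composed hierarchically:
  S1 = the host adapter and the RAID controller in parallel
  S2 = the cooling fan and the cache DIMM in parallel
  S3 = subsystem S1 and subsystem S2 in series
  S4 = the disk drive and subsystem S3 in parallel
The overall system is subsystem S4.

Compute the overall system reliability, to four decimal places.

Parallel (host adapter and RAID controller): 1 − (1 − 0.849000)(1 − 0.944000) = 0.991544
Parallel (cooling fan and cache DIMM): 1 − (1 − 0.900000)(1 − 0.833000) = 0.983300
Series ([0.991544] and [0.983300]): 0.991544 × 0.983300 = 0.974985
Parallel (disk drive and [0.974985]): 1 − (1 − 0.917000)(1 − 0.974985) = 0.9979

0.9979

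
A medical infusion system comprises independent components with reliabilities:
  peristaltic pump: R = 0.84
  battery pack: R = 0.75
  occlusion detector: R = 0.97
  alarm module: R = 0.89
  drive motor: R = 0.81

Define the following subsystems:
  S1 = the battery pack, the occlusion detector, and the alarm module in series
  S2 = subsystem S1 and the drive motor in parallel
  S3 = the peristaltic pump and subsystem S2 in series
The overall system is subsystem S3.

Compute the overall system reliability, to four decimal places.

Series (battery pack, occlusion detector, and alarm module): 0.750000 × 0.970000 × 0.890000 = 0.647475
Parallel ([0.647475] and drive motor): 1 − (1 − 0.647475)(1 − 0.810000) = 0.933020
Series (peristaltic pump and [0.933020]): 0.840000 × 0.933020 = 0.7837

0.7837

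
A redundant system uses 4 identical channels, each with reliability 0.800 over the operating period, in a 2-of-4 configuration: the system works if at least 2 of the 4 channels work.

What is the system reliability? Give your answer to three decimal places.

0.973

R = Σ_{i=2}^{4} C(4,i) p^i (1−p)^{4−i} with p = 0.800
C(4,2)·0.800^2·0.200^2 = 0.15360
C(4,3)·0.800^3·0.200^1 = 0.40960
C(4,4)·0.800^4·0.200^0 = 0.40960
Sum = 0.973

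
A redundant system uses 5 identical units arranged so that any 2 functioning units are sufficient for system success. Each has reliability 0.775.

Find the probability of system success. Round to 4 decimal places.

0.9895

R = Σ_{i=2}^{5} C(5,i) p^i (1−p)^{5−i} with p = 0.775
C(5,2)·0.775^2·0.225^3 = 0.068415
C(5,3)·0.775^3·0.225^2 = 0.235651
C(5,4)·0.775^4·0.225^1 = 0.405844
C(5,5)·0.775^5·0.225^0 = 0.279582
Sum = 0.9895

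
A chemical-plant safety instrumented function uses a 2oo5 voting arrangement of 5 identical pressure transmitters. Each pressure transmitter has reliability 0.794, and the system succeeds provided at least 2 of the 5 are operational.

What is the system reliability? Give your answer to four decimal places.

0.9925

R = Σ_{i=2}^{5} C(5,i) p^i (1−p)^{5−i} with p = 0.794
C(5,2)·0.794^2·0.206^3 = 0.055112
C(5,3)·0.794^3·0.206^2 = 0.212420
C(5,4)·0.794^4·0.206^1 = 0.409373
C(5,5)·0.794^5·0.206^0 = 0.315575
Sum = 0.9925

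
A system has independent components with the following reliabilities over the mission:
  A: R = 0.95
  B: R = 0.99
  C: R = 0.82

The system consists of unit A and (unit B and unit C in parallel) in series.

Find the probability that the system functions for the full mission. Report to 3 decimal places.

Parallel (B and C): 1 − (1 − 0.99000)(1 − 0.82000) = 0.99820
Series (A and [0.99820]): 0.95000 × 0.99820 = 0.948

0.948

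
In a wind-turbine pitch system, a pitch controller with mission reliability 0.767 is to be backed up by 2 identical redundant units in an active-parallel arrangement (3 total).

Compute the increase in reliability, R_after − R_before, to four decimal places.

0.2204

R_before = 0.767
R_after = 1 − (1 − 0.767)^3 = 0.9874
ΔR = 0.9874 − 0.767 = 0.2204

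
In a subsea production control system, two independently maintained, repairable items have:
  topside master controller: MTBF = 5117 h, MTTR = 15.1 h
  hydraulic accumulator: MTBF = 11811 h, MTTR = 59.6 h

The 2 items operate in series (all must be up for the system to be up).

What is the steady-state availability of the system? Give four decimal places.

0.9921

A(topside master controller) = MTBF/(MTBF+MTTR) = 5117/(5117+15.1) = 0.997058
A(hydraulic accumulator) = MTBF/(MTBF+MTTR) = 11811/(11811+59.6) = 0.994979
Series availability: 0.997058 × 0.994979 = 0.9921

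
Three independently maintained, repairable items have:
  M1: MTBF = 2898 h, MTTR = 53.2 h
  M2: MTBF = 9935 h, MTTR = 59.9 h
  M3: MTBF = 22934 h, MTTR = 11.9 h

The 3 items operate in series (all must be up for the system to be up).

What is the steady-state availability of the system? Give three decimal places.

A(M1) = MTBF/(MTBF+MTTR) = 2898/(2898+53.2) = 0.981973
A(M2) = MTBF/(MTBF+MTTR) = 9935/(9935+59.9) = 0.994007
A(M3) = MTBF/(MTBF+MTTR) = 22934/(22934+11.9) = 0.999481
Series availability: 0.981973 × 0.994007 × 0.999481 = 0.976

0.976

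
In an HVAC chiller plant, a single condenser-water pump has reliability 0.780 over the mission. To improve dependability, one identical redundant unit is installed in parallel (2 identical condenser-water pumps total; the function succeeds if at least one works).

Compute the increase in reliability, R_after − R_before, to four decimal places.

R_before = 0.780
R_after = 1 − (1 − 0.780)^2 = 0.9516
ΔR = 0.9516 − 0.780 = 0.1716

0.1716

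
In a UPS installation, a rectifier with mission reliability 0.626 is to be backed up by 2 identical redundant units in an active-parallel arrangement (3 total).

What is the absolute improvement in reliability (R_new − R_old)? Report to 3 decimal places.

R_before = 0.626
R_after = 1 − (1 − 0.626)^3 = 0.948
ΔR = 0.948 − 0.626 = 0.322

0.322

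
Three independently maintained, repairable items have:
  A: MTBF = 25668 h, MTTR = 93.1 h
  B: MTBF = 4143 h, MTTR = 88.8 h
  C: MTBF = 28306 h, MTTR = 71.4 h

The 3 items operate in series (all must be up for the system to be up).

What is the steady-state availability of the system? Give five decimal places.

A(A) = MTBF/(MTBF+MTTR) = 25668/(25668+93.1) = 0.996386
A(B) = MTBF/(MTBF+MTTR) = 4143/(4143+88.8) = 0.979016
A(C) = MTBF/(MTBF+MTTR) = 28306/(28306+71.4) = 0.997484
Series availability: 0.996386 × 0.979016 × 0.997484 = 0.97302

0.97302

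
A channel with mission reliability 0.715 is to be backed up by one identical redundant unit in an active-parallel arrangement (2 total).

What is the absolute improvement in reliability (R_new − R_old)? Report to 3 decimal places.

R_before = 0.715
R_after = 1 − (1 − 0.715)^2 = 0.919
ΔR = 0.919 − 0.715 = 0.204

0.204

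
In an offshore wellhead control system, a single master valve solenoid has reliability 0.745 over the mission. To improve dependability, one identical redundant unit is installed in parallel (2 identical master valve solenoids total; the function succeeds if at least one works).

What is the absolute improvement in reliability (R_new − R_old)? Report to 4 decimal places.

R_before = 0.745
R_after = 1 − (1 − 0.745)^2 = 0.9350
ΔR = 0.9350 − 0.745 = 0.1900

0.1900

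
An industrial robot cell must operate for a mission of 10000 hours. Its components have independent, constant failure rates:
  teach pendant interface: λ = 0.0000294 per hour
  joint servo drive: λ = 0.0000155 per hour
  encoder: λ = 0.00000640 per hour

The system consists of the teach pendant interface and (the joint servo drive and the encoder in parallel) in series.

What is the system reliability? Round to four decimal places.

0.7386

R(teach pendant interface) = exp(−0.0000294 × 10000) = 0.745276
R(joint servo drive) = exp(−0.0000155 × 10000) = 0.856415
R(encoder) = exp(−0.00000640 × 10000) = 0.938005
Parallel (joint servo drive and encoder): 1 − (1 − 0.856415)(1 − 0.938005) = 0.991098
Series (teach pendant interface and [0.991098]): 0.745276 × 0.991098 = 0.7386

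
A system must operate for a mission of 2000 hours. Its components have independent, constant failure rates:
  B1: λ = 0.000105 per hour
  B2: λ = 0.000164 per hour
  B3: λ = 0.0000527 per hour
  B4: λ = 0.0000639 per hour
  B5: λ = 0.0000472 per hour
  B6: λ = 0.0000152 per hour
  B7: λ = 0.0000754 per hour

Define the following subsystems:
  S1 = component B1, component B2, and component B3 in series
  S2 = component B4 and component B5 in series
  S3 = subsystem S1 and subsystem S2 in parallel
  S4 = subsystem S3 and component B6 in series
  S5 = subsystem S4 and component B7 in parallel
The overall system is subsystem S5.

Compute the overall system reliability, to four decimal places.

0.9830

R(B1) = exp(−0.000105 × 2000) = 0.810584
R(B2) = exp(−0.000164 × 2000) = 0.720363
R(B3) = exp(−0.0000527 × 2000) = 0.899964
R(B4) = exp(−0.0000639 × 2000) = 0.880029
R(B5) = exp(−0.0000472 × 2000) = 0.909919
R(B6) = exp(−0.0000152 × 2000) = 0.970057
R(B7) = exp(−0.0000754 × 2000) = 0.860020
Series (B1, B2, and B3): 0.810584 × 0.720363 × 0.899964 = 0.525502
Series (B4 and B5): 0.880029 × 0.909919 = 0.800755
Parallel ([0.525502] and [0.800755]): 1 − (1 − 0.525502)(1 − 0.800755) = 0.905459
Series ([0.905459] and B6): 0.905459 × 0.970057 = 0.878347
Parallel ([0.878347] and B7): 1 − (1 − 0.878347)(1 − 0.860020) = 0.9830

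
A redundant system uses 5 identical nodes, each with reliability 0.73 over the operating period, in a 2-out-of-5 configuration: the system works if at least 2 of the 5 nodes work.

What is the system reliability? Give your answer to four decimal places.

0.9792

R = Σ_{i=2}^{5} C(5,i) p^i (1−p)^{5−i} with p = 0.73
C(5,2)·0.73^2·0.27^3 = 0.104891
C(5,3)·0.73^3·0.27^2 = 0.283593
C(5,4)·0.73^4·0.27^1 = 0.383376
C(5,5)·0.73^5·0.27^0 = 0.207307
Sum = 0.9792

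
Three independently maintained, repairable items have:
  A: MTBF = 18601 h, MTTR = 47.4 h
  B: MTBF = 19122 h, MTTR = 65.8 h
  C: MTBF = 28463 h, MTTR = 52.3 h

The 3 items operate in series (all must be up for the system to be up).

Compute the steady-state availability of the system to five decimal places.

0.99221

A(A) = MTBF/(MTBF+MTTR) = 18601/(18601+47.4) = 0.997458
A(B) = MTBF/(MTBF+MTTR) = 19122/(19122+65.8) = 0.996571
A(C) = MTBF/(MTBF+MTTR) = 28463/(28463+52.3) = 0.998166
Series availability: 0.997458 × 0.996571 × 0.998166 = 0.99221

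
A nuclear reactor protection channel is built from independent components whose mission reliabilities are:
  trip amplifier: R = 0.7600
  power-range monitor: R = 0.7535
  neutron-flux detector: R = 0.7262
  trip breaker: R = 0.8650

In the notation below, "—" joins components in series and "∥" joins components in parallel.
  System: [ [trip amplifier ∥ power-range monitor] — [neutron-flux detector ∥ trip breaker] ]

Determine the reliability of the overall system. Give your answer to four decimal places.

Parallel (trip amplifier and power-range monitor): 1 − (1 − 0.760000)(1 − 0.753500) = 0.940840
Parallel (neutron-flux detector and trip breaker): 1 − (1 − 0.726200)(1 − 0.865000) = 0.963037
Series ([0.940840] and [0.963037]): 0.940840 × 0.963037 = 0.9061

0.9061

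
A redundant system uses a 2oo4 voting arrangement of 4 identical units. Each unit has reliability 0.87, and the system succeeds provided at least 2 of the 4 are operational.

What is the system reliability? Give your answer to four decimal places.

R = Σ_{i=2}^{4} C(4,i) p^i (1−p)^{4−i} with p = 0.87
C(4,2)·0.87^2·0.13^2 = 0.076750
C(4,3)·0.87^3·0.13^1 = 0.342422
C(4,4)·0.87^4·0.13^0 = 0.572898
Sum = 0.9921

0.9921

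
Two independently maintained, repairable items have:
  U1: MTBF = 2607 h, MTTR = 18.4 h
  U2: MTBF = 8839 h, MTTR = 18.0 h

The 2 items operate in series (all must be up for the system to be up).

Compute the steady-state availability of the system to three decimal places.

A(U1) = MTBF/(MTBF+MTTR) = 2607/(2607+18.4) = 0.992992
A(U2) = MTBF/(MTBF+MTTR) = 8839/(8839+18.0) = 0.997968
Series availability: 0.992992 × 0.997968 = 0.991

0.991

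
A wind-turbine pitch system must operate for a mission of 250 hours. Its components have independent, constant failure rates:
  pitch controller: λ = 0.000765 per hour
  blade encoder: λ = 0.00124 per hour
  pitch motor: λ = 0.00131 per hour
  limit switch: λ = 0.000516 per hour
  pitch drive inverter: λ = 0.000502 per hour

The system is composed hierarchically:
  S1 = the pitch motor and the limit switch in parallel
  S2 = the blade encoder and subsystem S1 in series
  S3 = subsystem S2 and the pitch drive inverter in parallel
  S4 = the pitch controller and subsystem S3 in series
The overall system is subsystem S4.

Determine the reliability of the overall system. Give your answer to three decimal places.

0.798

R(pitch controller) = exp(−0.000765 × 250) = 0.82593
R(blade encoder) = exp(−0.00124 × 250) = 0.73345
R(pitch motor) = exp(−0.00131 × 250) = 0.72072
R(limit switch) = exp(−0.000516 × 250) = 0.87897
R(pitch drive inverter) = exp(−0.000502 × 250) = 0.88206
Parallel (pitch motor and limit switch): 1 − (1 − 0.72072)(1 − 0.87897) = 0.96620
Series (blade encoder and [0.96620]): 0.73345 × 0.96620 = 0.70866
Parallel ([0.70866] and pitch drive inverter): 1 − (1 − 0.70866)(1 − 0.88206) = 0.96564
Series (pitch controller and [0.96564]): 0.82593 × 0.96564 = 0.798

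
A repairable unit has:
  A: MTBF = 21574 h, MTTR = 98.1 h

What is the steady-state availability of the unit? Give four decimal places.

0.9955

A(A) = MTBF/(MTBF+MTTR) = 21574/(21574+98.1) = 0.9955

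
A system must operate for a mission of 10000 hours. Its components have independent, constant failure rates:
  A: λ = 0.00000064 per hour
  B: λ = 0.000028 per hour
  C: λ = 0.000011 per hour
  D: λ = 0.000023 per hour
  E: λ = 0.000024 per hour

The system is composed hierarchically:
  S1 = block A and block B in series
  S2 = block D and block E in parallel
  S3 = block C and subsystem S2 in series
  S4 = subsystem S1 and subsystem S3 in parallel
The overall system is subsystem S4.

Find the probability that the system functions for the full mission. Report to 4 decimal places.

0.9643

R(A) = exp(−0.00000064 × 10000) = 0.993620
R(B) = exp(−0.000028 × 10000) = 0.755784
R(C) = exp(−0.000011 × 10000) = 0.895834
R(D) = exp(−0.000023 × 10000) = 0.794534
R(E) = exp(−0.000024 × 10000) = 0.786628
Series (A and B): 0.993620 × 0.755784 = 0.750962
Parallel (D and E): 1 − (1 − 0.794534)(1 − 0.786628) = 0.956159
Series (C and [0.956159]): 0.895834 × 0.956159 = 0.856560
Parallel ([0.750962] and [0.856560]): 1 − (1 − 0.750962)(1 − 0.856560) = 0.9643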